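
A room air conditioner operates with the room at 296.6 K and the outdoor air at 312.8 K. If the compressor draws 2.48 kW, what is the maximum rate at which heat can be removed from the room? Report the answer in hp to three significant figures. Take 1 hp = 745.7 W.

60.9 hp

The reservoir spacing is ΔT = 312.8 − 296.6 = 16.20 K.
COP_Carnot = T_C/ΔT = 296.60/16.20 = 18.31.
Q̇_max = COP_Carnot × Ẇ = 18.31 × 2.480 kW = 45.41 kW = 60.89 hp.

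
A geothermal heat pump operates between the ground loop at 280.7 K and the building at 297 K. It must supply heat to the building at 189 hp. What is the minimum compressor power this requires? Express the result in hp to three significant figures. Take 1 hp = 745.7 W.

10.4 hp

The reservoir spacing is ΔT = 297 − 280.7 = 16.30 K.
COP_Carnot = T_H/ΔT = 297.00/16.30 = 18.22.
Ẇ_min = Q̇/COP_Carnot = 189.0/18.22 = 10.37 hp.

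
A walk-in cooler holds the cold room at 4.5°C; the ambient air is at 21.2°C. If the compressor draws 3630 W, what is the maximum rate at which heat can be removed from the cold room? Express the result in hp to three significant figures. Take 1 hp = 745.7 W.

80.9 hp

In absolute terms T_C = 277.65 K and T_H = 294.35 K, so ΔT = 16.70 K.
COP_Carnot = T_C/ΔT = 277.65/16.70 = 16.63.
Q̇_max = COP_Carnot × Ẇ = 16.63 × 3630 W = 60350 W = 80.93 hp.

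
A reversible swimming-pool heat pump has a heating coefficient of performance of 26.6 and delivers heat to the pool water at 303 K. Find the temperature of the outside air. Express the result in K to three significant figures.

292 K

COP_HP = T_H/(T_H − T_C) gives T_H − T_C = T_H/COP.
With T_H = 303.00 K, T_C = 303.00 × (1 − 1/26.6) = 291.61 K.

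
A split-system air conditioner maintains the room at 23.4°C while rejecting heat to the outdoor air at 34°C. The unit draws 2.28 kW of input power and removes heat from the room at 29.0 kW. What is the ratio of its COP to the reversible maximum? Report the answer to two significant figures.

0.45

COP_actual = Q̇_C/Ẇ = 29.00/2.280 = 12.72.
In absolute terms T_C = 296.55 K and T_H = 307.15 K, so ΔT = 10.60 K.
COP_Carnot = T_C/ΔT = 296.55/10.60 = 27.98.
η_II = COP_actual/COP_Carnot = 12.72/27.98 = 0.4546.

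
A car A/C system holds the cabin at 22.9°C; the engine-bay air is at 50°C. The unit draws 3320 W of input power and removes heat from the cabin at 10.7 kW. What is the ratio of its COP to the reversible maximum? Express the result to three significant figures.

Converting, Q̇_C = 10.70 kW = 10700 W, so COP_actual = Q̇_C/Ẇ = 10700/3320 = 3.223.
In absolute terms T_C = 296.05 K and T_H = 323.15 K, so ΔT = 27.10 K.
COP_Carnot = T_C/ΔT = 296.05/27.10 = 10.92.
η_II = COP_actual/COP_Carnot = 3.223/10.92 = 0.2950.

0.295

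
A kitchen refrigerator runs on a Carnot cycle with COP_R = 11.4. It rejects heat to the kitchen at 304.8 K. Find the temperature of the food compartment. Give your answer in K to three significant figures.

280 K

For a Carnot refrigerator COP_R = T_C/(T_H − T_C), so T_C = COP·T_H/(1 + COP).
With T_H = 304.80 K, T_C = 11.4 × 304.80/12.40 = 280.22 K.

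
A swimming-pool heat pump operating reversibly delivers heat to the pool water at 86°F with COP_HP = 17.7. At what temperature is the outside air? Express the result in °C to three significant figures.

COP_HP = T_H/(T_H − T_C) gives T_H − T_C = T_H/COP.
With T_H = 303.15 K, T_C = 303.15 × (1 − 1/17.7) = 286.02 K.
Converting, 286.02 K = 12.87°C.

12.9 °C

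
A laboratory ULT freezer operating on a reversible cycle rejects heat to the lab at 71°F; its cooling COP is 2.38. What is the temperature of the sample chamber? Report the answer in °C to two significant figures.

For a Carnot refrigerator COP_R = T_C/(T_H − T_C), so T_C = COP·T_H/(1 + COP).
With T_H = 294.82 K, T_C = 2.38 × 294.82/3.380 = 207.59 K.
Converting, 207.59 K = -65.56°C.

-66 °C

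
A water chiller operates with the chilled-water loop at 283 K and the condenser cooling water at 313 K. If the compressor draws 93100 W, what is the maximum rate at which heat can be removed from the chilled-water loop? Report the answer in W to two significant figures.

880000 W

The reservoir spacing is ΔT = 313 − 283 = 30.00 K.
COP_Carnot = T_C/ΔT = 283.00/30.00 = 9.433.
Q̇_max = COP_Carnot × Ẇ = 9.433 × 93100 W = 878200 W.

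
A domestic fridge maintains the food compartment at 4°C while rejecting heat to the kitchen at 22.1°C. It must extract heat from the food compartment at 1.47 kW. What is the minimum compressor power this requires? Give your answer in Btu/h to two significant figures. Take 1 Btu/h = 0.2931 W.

330 Btu/h

In absolute terms T_C = 277.15 K and T_H = 295.25 K, so ΔT = 18.10 K.
COP_Carnot = T_C/ΔT = 277.15/18.10 = 15.31.
Ẇ_min = Q̇/COP_Carnot = 1.470/15.31 = 0.09600 kW = 327.5 Btu/h.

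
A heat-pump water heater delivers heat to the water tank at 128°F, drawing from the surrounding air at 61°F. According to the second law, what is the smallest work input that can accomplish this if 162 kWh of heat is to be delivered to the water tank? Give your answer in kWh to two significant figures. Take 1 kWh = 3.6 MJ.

18 kWh

In absolute terms T_C = 289.26 K and T_H = 326.48 K, so ΔT = 37.22 K.
The reversible limit is COP_HP = T_H/ΔT = 8.771, so W_min = Q_H/COP = Q_H·ΔT/T_H.
W_min = 162.0 × 37.22/326.48 = 18.47 kWh.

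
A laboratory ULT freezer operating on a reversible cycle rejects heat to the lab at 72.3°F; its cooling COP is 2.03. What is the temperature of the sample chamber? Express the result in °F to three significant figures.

For a Carnot refrigerator COP_R = T_C/(T_H − T_C), so T_C = COP·T_H/(1 + COP).
With T_H = 295.54 K, T_C = 2.03 × 295.54/3.030 = 198.00 K.
Converting, 198.00 K = -103.27°F.

-103 °F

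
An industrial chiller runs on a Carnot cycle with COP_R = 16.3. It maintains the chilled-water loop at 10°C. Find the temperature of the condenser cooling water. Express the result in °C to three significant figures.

COP_R = T_C/(T_H − T_C) gives T_H − T_C = T_C/COP.
With T_C = 283.15 K, T_H = 283.15 × (1 + 1/16.3) = 300.52 K.
Converting, 300.52 K = 27.37°C.

27.4 °C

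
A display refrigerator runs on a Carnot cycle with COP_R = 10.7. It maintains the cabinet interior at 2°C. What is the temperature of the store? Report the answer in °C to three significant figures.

COP_R = T_C/(T_H − T_C) gives T_H − T_C = T_C/COP.
With T_C = 275.15 K, T_H = 275.15 × (1 + 1/10.7) = 300.86 K.
Converting, 300.86 K = 27.71°C.

27.7 °C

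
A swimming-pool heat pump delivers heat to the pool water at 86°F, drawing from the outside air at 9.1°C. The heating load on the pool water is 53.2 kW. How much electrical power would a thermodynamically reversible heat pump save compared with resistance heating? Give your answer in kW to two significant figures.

In absolute terms T_C = 282.25 K and T_H = 303.15 K, so ΔT = 20.90 K.
COP_Carnot = T_H/ΔT = 303.15/20.90 = 14.50.
Resistance heating needs Ẇ_res = Q̇_H = 53.20 kW; the reversible heat pump needs only Ẇ_hp = Q̇_H/COP = 3.668 kW.
Saving = 53.20 − 3.668 = 49.53 kW.

50 kW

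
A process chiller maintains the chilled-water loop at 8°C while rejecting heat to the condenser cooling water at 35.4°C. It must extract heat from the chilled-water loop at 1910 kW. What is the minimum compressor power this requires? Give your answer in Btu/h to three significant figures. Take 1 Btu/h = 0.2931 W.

In absolute terms T_C = 281.15 K and T_H = 308.55 K, so ΔT = 27.40 K.
COP_Carnot = T_C/ΔT = 281.15/27.40 = 10.26.
Ẇ_min = Q̇/COP_Carnot = 1910/10.26 = 186.1 kW = 635100 Btu/h.

635000 Btu/h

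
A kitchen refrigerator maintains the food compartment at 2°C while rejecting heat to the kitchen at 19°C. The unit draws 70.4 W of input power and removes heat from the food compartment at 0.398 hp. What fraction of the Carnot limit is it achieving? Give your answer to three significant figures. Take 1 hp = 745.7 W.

0.260

Converting, Q̇_C = 0.3980 hp = 296.8 W, so COP_actual = Q̇_C/Ẇ = 296.8/70.40 = 4.216.
In absolute terms T_C = 275.15 K and T_H = 292.15 K, so ΔT = 17.00 K.
COP_Carnot = T_C/ΔT = 275.15/17.00 = 16.19.
η_II = COP_actual/COP_Carnot = 4.216/16.19 = 0.2605.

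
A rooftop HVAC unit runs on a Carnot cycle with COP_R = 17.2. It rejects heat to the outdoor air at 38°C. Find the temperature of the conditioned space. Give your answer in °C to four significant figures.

For a Carnot refrigerator COP_R = T_C/(T_H − T_C), so T_C = COP·T_H/(1 + COP).
With T_H = 311.15 K, T_C = 17.2 × 311.15/18.20 = 294.05 K.
Converting, 294.05 K = 20.90°C.

20.90 °C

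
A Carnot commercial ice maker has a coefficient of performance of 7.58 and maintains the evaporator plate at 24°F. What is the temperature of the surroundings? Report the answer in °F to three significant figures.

87.8 °F

COP_R = T_C/(T_H − T_C) gives T_H − T_C = T_C/COP.
With T_C = 268.71 K, T_H = 268.71 × (1 + 1/7.58) = 304.15 K.
Converting, 304.15 K = 87.81°F.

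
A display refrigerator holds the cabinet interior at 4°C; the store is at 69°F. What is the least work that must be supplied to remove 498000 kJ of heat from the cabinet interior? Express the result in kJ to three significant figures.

29700 kJ

In absolute terms T_C = 277.15 K and T_H = 293.71 K, so ΔT = 16.56 K.
The reversible limit is COP_R = T_C/ΔT = 16.74, so W_min = Q_C/COP = Q_C·ΔT/T_C.
W_min = 498000 × 16.56/277.15 = 29750 kJ.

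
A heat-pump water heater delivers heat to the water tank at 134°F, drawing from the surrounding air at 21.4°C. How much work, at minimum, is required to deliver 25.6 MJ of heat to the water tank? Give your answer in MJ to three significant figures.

2.74 MJ

In absolute terms T_C = 294.55 K and T_H = 329.82 K, so ΔT = 35.27 K.
The reversible limit is COP_HP = T_H/ΔT = 9.352, so W_min = Q_H/COP = Q_H·ΔT/T_H.
W_min = 25.60 × 35.27/329.82 = 2.737 MJ.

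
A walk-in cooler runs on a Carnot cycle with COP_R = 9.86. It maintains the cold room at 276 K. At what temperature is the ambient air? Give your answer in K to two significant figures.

COP_R = T_C/(T_H − T_C) gives T_H − T_C = T_C/COP.
With T_C = 276.00 K, T_H = 276.00 × (1 + 1/9.86) = 303.99 K.

300 K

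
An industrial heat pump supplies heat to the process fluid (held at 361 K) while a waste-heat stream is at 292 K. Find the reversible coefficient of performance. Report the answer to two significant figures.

The reservoir spacing is ΔT = 361 − 292 = 69.00 K.
For a reversible cycle, COP_Carnot = T_H/ΔT = 361.00/69.00 = 5.232.

5.2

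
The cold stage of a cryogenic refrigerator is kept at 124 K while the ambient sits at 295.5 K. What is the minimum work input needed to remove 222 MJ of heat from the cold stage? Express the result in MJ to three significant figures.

The reservoir spacing is ΔT = 295.5 − 124 = 171.5 K.
The reversible limit is COP_R = T_C/ΔT = 0.7230, so W_min = Q_C/COP = Q_C·ΔT/T_C.
W_min = 222.0 × 171.5/124.00 = 307.0 MJ.

307 MJ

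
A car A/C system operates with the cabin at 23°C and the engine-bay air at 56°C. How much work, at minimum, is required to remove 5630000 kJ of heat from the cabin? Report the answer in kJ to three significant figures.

In absolute terms T_C = 296.15 K and T_H = 329.15 K, so ΔT = 33.00 K.
The reversible limit is COP_R = T_C/ΔT = 8.974, so W_min = Q_C/COP = Q_C·ΔT/T_C.
W_min = 5630000 × 33.00/296.15 = 627400 kJ.

627000 kJ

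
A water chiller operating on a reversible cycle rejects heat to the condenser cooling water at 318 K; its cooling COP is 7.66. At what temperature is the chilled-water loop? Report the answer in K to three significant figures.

281 K

For a Carnot refrigerator COP_R = T_C/(T_H − T_C), so T_C = COP·T_H/(1 + COP).
With T_H = 318.00 K, T_C = 7.66 × 318.00/8.660 = 281.28 K.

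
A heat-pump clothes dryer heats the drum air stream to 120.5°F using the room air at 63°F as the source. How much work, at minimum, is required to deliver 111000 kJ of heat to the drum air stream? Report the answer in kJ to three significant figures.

In absolute terms T_C = 290.37 K and T_H = 322.32 K, so ΔT = 31.94 K.
The reversible limit is COP_HP = T_H/ΔT = 10.09, so W_min = Q_H/COP = Q_H·ΔT/T_H.
W_min = 111000 × 31.94/322.32 = 11000 kJ.

11000 kJ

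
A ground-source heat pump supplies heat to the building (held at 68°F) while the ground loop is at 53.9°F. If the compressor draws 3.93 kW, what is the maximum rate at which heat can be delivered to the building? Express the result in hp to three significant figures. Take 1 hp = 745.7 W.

In absolute terms T_C = 285.32 K and T_H = 293.15 K, so ΔT = 7.833 K.
COP_Carnot = T_H/ΔT = 293.15/7.833 = 37.42.
Q̇_max = COP_Carnot × Ẇ = 37.42 × 3.930 kW = 147.1 kW = 197.2 hp.

197 hp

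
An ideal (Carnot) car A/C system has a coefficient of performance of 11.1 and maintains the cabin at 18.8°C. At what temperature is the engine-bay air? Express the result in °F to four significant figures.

COP_R = T_C/(T_H − T_C) gives T_H − T_C = T_C/COP.
With T_C = 291.95 K, T_H = 291.95 × (1 + 1/11.1) = 318.25 K.
Converting, 318.25 K = 113.18°F.

113.2 °F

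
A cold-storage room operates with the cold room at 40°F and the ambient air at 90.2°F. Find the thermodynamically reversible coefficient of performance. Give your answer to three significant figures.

In absolute terms T_C = 277.59 K and T_H = 305.48 K, so ΔT = 27.89 K.
For a reversible cycle, COP_Carnot = T_C/ΔT = 277.59/27.89 = 9.954.

9.95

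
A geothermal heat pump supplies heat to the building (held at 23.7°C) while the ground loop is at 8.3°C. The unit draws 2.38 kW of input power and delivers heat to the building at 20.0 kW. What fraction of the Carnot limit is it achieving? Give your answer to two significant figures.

COP_actual = Q̇_H/Ẇ = 20.00/2.380 = 8.403.
In absolute terms T_C = 281.45 K and T_H = 296.85 K, so ΔT = 15.40 K.
COP_Carnot = T_H/ΔT = 296.85/15.40 = 19.28.
η_II = COP_actual/COP_Carnot = 8.403/19.28 = 0.4360.

0.44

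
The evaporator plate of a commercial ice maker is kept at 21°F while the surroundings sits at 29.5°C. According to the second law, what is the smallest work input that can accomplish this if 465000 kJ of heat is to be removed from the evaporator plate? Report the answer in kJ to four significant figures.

In absolute terms T_C = 267.04 K and T_H = 302.65 K, so ΔT = 35.61 K.
The reversible limit is COP_R = T_C/ΔT = 7.499, so W_min = Q_C/COP = Q_C·ΔT/T_C.
W_min = 465000 × 35.61/267.04 = 62010 kJ.

62010 kJ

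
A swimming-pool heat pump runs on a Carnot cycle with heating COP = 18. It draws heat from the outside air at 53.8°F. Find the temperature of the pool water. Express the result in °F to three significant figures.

COP_HP = T_H/(T_H − T_C) rearranges to T_H = COP·T_C/(COP − 1).
With T_C = 285.26 K, T_H = 18 × 285.26/17.00 = 302.04 K.
Converting, 302.04 K = 84.00°F.

84.0 °F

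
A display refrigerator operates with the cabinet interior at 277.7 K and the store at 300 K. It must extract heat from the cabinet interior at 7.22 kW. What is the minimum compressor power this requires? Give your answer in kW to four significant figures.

0.5798 kW

The reservoir spacing is ΔT = 300 − 277.7 = 22.30 K.
COP_Carnot = T_C/ΔT = 277.70/22.30 = 12.45.
Ẇ_min = Q̇/COP_Carnot = 7.220/12.45 = 0.5798 kW.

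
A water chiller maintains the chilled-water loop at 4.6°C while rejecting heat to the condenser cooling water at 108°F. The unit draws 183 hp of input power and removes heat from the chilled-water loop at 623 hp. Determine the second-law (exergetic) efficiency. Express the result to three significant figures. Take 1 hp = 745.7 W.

COP_actual = Q̇_C/Ẇ = 623.0/183.0 = 3.404.
In absolute terms T_C = 277.75 K and T_H = 315.37 K, so ΔT = 37.62 K.
COP_Carnot = T_C/ΔT = 277.75/37.62 = 7.383.
η_II = COP_actual/COP_Carnot = 3.404/7.383 = 0.4611.

0.461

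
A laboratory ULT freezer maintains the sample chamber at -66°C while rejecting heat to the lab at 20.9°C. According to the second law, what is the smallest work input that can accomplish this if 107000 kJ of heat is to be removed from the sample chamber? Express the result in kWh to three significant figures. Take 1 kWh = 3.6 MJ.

12.5 kWh

In absolute terms T_C = 207.15 K and T_H = 294.05 K, so ΔT = 86.90 K.
The reversible limit is COP_R = T_C/ΔT = 2.384, so W_min = Q_C/COP = Q_C·ΔT/T_C.
W_min = 107000 × 86.90/207.15 = 44890 kJ = 12.47 kWh.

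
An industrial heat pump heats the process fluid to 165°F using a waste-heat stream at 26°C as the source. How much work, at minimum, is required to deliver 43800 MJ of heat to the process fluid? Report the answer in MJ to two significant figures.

In absolute terms T_C = 299.15 K and T_H = 347.04 K, so ΔT = 47.89 K.
The reversible limit is COP_HP = T_H/ΔT = 7.247, so W_min = Q_H/COP = Q_H·ΔT/T_H.
W_min = 43800 × 47.89/347.04 = 6044 MJ.

6000 MJ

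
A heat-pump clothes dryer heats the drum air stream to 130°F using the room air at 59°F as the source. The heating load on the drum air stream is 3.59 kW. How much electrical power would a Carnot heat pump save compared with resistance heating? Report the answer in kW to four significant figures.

In absolute terms T_C = 288.15 K and T_H = 327.59 K, so ΔT = 39.44 K.
COP_Carnot = T_H/ΔT = 327.59/39.44 = 8.305.
Resistance heating needs Ẇ_res = Q̇_H = 3.590 kW; the reversible heat pump needs only Ẇ_hp = Q̇_H/COP = 0.4323 kW.
Saving = 3.590 − 0.4323 = 3.158 kW.

3.158 kW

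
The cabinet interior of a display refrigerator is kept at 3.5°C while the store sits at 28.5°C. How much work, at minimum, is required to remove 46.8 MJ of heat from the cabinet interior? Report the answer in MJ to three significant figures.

4.23 MJ

In absolute terms T_C = 276.65 K and T_H = 301.65 K, so ΔT = 25.00 K.
The reversible limit is COP_R = T_C/ΔT = 11.07, so W_min = Q_C/COP = Q_C·ΔT/T_C.
W_min = 46.80 × 25.00/276.65 = 4.229 MJ.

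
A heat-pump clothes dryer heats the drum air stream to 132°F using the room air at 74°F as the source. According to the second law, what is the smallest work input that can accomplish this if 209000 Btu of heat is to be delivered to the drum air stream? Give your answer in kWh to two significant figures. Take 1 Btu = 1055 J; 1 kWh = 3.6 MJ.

6.0 kWh

In absolute terms T_C = 296.48 K and T_H = 328.71 K, so ΔT = 32.22 K.
The reversible limit is COP_HP = T_H/ΔT = 10.20, so W_min = Q_H/COP = Q_H·ΔT/T_H.
W_min = 209000 × 32.22/328.71 = 20490 Btu = 6.004 kWh.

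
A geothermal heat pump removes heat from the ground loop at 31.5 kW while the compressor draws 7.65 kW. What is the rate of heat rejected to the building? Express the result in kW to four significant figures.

For a cyclic device the first law requires Q̇_H = Q̇_C + Ẇ.
Q̇_H = Q̇_C + Ẇ = 39.15 kW.

39.15 kW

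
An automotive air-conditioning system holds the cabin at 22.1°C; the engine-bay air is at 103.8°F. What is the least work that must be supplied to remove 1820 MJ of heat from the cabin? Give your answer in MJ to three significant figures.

In absolute terms T_C = 295.25 K and T_H = 313.04 K, so ΔT = 17.79 K.
The reversible limit is COP_R = T_C/ΔT = 16.60, so W_min = Q_C/COP = Q_C·ΔT/T_C.
W_min = 1820 × 17.79/295.25 = 109.7 MJ.

110 MJ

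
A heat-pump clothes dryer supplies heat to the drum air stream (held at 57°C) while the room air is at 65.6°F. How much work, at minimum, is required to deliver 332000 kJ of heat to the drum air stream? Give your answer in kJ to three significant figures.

In absolute terms T_C = 291.82 K and T_H = 330.15 K, so ΔT = 38.33 K.
The reversible limit is COP_HP = T_H/ΔT = 8.613, so W_min = Q_H/COP = Q_H·ΔT/T_H.
W_min = 332000 × 38.33/330.15 = 38550 kJ.

38500 kJ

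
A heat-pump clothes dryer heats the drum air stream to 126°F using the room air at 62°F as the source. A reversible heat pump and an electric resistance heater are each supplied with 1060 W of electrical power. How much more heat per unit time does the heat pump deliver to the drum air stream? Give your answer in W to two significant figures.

8600 W

In absolute terms T_C = 289.82 K and T_H = 325.37 K, so ΔT = 35.56 K.
COP_Carnot = T_H/ΔT = 325.37/35.56 = 9.151.
The heat pump delivers Q̇_H = COP × Ẇ = 9700 W; the resistance heater delivers Ẇ = 1060 W.
Extra = (COP − 1)·Ẇ = 8640 W.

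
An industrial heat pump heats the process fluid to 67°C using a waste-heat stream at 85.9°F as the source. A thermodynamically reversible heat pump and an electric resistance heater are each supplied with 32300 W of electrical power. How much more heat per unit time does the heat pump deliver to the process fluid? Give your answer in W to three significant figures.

264000 W

In absolute terms T_C = 303.09 K and T_H = 340.15 K, so ΔT = 37.06 K.
COP_Carnot = T_H/ΔT = 340.15/37.06 = 9.179.
The heat pump delivers Q̇_H = COP × Ẇ = 296500 W; the resistance heater delivers Ẇ = 32300 W.
Extra = (COP − 1)·Ẇ = 264200 W.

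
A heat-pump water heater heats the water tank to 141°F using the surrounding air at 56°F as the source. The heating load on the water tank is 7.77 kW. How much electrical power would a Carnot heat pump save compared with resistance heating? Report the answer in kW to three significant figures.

6.67 kW

In absolute terms T_C = 286.48 K and T_H = 333.71 K, so ΔT = 47.22 K.
COP_Carnot = T_H/ΔT = 333.71/47.22 = 7.067.
Resistance heating needs Ẇ_res = Q̇_H = 7.770 kW; the reversible heat pump needs only Ẇ_hp = Q̇_H/COP = 1.100 kW.
Saving = 7.770 − 1.100 = 6.670 kW.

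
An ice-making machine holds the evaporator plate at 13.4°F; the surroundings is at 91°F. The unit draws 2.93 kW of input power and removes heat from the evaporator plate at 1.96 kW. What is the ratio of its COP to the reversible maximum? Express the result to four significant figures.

COP_actual = Q̇_C/Ẇ = 1.960/2.930 = 0.6689.
In absolute terms T_C = 262.82 K and T_H = 305.93 K, so ΔT = 43.11 K.
COP_Carnot = T_C/ΔT = 262.82/43.11 = 6.096.
η_II = COP_actual/COP_Carnot = 0.6689/6.096 = 0.1097.

0.1097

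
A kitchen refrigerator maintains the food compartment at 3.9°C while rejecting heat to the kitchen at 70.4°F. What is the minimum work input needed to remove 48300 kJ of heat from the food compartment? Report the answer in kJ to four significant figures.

3039 kJ

In absolute terms T_C = 277.05 K and T_H = 294.48 K, so ΔT = 17.43 K.
The reversible limit is COP_R = T_C/ΔT = 15.89, so W_min = Q_C/COP = Q_C·ΔT/T_C.
W_min = 48300 × 17.43/277.05 = 3039 kJ.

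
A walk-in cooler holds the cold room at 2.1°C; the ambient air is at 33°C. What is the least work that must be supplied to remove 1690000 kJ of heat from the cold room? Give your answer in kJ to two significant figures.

190000 kJ

In absolute terms T_C = 275.25 K and T_H = 306.15 K, so ΔT = 30.90 K.
The reversible limit is COP_R = T_C/ΔT = 8.908, so W_min = Q_C/COP = Q_C·ΔT/T_C.
W_min = 1690000 × 30.90/275.25 = 189700 kJ.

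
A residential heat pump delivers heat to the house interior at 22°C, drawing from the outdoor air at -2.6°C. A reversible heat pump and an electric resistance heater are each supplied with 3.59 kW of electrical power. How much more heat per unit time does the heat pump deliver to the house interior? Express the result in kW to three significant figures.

In absolute terms T_C = 270.55 K and T_H = 295.15 K, so ΔT = 24.60 K.
COP_Carnot = T_H/ΔT = 295.15/24.60 = 12.00.
The heat pump delivers Q̇_H = COP × Ẇ = 43.07 kW; the resistance heater delivers Ẇ = 3.590 kW.
Extra = (COP − 1)·Ẇ = 39.48 kW.

39.5 kW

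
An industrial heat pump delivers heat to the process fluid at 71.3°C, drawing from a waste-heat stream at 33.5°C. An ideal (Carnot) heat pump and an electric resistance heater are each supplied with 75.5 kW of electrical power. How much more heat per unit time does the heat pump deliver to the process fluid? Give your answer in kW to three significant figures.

In absolute terms T_C = 306.65 K and T_H = 344.45 K, so ΔT = 37.80 K.
COP_Carnot = T_H/ΔT = 344.45/37.80 = 9.112.
The heat pump delivers Q̇_H = COP × Ẇ = 688.0 kW; the resistance heater delivers Ẇ = 75.50 kW.
Extra = (COP − 1)·Ẇ = 612.5 kW.

612 kW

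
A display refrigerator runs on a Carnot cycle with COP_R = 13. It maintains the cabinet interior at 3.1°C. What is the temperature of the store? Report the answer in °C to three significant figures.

24.4 °C

COP_R = T_C/(T_H − T_C) gives T_H − T_C = T_C/COP.
With T_C = 276.25 K, T_H = 276.25 × (1 + 1/13) = 297.50 K.
Converting, 297.50 K = 24.35°C.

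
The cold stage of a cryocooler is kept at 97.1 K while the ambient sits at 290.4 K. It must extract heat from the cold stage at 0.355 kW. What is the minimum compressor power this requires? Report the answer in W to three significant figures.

The reservoir spacing is ΔT = 290.4 − 97.1 = 193.3 K.
COP_Carnot = T_C/ΔT = 97.10/193.3 = 0.5023.
Ẇ_min = Q̇/COP_Carnot = 0.3550/0.5023 = 0.7067 kW = 706.7 W.

707 W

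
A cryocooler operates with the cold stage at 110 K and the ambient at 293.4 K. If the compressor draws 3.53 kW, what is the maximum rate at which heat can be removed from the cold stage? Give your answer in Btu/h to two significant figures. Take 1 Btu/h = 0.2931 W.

The reservoir spacing is ΔT = 293.4 − 110 = 183.4 K.
COP_Carnot = T_C/ΔT = 110.00/183.4 = 0.5998.
Q̇_max = COP_Carnot × Ẇ = 0.5998 × 3.530 kW = 2.117 kW = 7224 Btu/h.

7200 Btu/h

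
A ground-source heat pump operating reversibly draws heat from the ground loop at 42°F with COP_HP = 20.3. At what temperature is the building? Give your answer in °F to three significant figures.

COP_HP = T_H/(T_H − T_C) rearranges to T_H = COP·T_C/(COP − 1).
With T_C = 278.71 K, T_H = 20.3 × 278.71/19.30 = 293.15 K.
Converting, 293.15 K = 67.99°F.

68.0 °F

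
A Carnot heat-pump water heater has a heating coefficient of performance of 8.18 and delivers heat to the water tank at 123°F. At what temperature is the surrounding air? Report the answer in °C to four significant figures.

COP_HP = T_H/(T_H − T_C) gives T_H − T_C = T_H/COP.
With T_H = 323.71 K, T_C = 323.71 × (1 − 1/8.18) = 284.13 K.
Converting, 284.13 K = 10.98°C.

10.98 °C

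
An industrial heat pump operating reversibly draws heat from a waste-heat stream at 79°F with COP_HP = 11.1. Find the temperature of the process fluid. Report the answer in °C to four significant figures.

COP_HP = T_H/(T_H − T_C) rearranges to T_H = COP·T_C/(COP − 1).
With T_C = 299.26 K, T_H = 11.1 × 299.26/10.10 = 328.89 K.
Converting, 328.89 K = 55.74°C.

55.74 °C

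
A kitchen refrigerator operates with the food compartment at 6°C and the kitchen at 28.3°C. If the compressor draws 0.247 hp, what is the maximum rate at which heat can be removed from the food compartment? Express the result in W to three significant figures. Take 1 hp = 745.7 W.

2310 W

In absolute terms T_C = 279.15 K and T_H = 301.45 K, so ΔT = 22.30 K.
COP_Carnot = T_C/ΔT = 279.15/22.30 = 12.52.
Q̇_max = COP_Carnot × Ẇ = 12.52 × 0.2470 hp = 3.092 hp = 2306 W.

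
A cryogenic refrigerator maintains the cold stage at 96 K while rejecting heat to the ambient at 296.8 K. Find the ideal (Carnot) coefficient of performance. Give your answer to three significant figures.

The reservoir spacing is ΔT = 296.8 − 96 = 200.8 K.
For a reversible cycle, COP_Carnot = T_C/ΔT = 96.00/200.8 = 0.4781.

0.478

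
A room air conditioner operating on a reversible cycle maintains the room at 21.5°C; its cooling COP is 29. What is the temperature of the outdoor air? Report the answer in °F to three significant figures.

COP_R = T_C/(T_H − T_C) gives T_H − T_C = T_C/COP.
With T_C = 294.65 K, T_H = 294.65 × (1 + 1/29) = 304.81 K.
Converting, 304.81 K = 88.99°F.

89.0 °F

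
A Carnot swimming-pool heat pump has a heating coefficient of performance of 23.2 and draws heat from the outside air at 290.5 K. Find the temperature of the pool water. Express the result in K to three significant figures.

COP_HP = T_H/(T_H − T_C) rearranges to T_H = COP·T_C/(COP − 1).
With T_C = 290.50 K, T_H = 23.2 × 290.50/22.20 = 303.59 K.

304 K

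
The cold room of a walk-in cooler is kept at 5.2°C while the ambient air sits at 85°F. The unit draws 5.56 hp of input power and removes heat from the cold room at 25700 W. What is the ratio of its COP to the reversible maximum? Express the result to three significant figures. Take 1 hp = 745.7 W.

0.540

Converting, Q̇_C = 25700 W = 34.46 hp, so COP_actual = Q̇_C/Ẇ = 34.46/5.560 = 6.199.
In absolute terms T_C = 278.35 K and T_H = 302.59 K, so ΔT = 24.24 K.
COP_Carnot = T_C/ΔT = 278.35/24.24 = 11.48.
η_II = COP_actual/COP_Carnot = 6.199/11.48 = 0.5399.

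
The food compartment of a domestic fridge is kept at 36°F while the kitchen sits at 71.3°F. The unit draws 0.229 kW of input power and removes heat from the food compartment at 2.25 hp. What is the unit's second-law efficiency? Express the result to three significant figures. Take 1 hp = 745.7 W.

0.522

Converting, Q̇_C = 2.250 hp = 1.678 kW, so COP_actual = Q̇_C/Ẇ = 1.678/0.2290 = 7.327.
In absolute terms T_C = 275.37 K and T_H = 294.98 K, so ΔT = 19.61 K.
COP_Carnot = T_C/ΔT = 275.37/19.61 = 14.04.
η_II = COP_actual/COP_Carnot = 7.327/14.04 = 0.5218.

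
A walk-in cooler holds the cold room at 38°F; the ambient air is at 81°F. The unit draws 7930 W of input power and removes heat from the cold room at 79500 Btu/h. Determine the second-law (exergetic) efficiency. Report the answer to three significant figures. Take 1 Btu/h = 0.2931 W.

Converting, Q̇_C = 79500 Btu/h = 23300 W, so COP_actual = Q̇_C/Ẇ = 23300/7930 = 2.938.
In absolute terms T_C = 276.48 K and T_H = 300.37 K, so ΔT = 23.89 K.
COP_Carnot = T_C/ΔT = 276.48/23.89 = 11.57.
η_II = COP_actual/COP_Carnot = 2.938/11.57 = 0.2539.

0.254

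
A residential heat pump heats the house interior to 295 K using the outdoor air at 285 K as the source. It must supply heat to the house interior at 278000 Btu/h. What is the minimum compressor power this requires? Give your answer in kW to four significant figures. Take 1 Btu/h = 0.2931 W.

2.762 kW

The reservoir spacing is ΔT = 295 − 285 = 10.00 K.
COP_Carnot = T_H/ΔT = 295.00/10.00 = 29.50.
Ẇ_min = Q̇/COP_Carnot = 278000/29.50 = 9424 Btu/h = 2.762 kW.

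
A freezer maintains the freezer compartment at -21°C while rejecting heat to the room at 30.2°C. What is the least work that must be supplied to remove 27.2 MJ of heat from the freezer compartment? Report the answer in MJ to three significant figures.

In absolute terms T_C = 252.15 K and T_H = 303.35 K, so ΔT = 51.20 K.
The reversible limit is COP_R = T_C/ΔT = 4.925, so W_min = Q_C/COP = Q_C·ΔT/T_C.
W_min = 27.20 × 51.20/252.15 = 5.523 MJ.

5.52 MJ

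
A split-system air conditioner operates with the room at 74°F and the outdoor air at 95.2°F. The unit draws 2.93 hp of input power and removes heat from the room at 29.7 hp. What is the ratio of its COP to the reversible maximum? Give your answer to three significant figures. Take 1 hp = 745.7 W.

COP_actual = Q̇_C/Ẇ = 29.70/2.930 = 10.14.
In absolute terms T_C = 296.48 K and T_H = 308.26 K, so ΔT = 11.78 K.
COP_Carnot = T_C/ΔT = 296.48/11.78 = 25.17.
η_II = COP_actual/COP_Carnot = 10.14/25.17 = 0.4027.

0.403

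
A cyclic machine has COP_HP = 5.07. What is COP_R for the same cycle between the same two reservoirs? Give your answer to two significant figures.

Since Q_H = Q_C + W for any cycle, COP_R = Q_C/W = Q_H/W − 1.
COP_R = 5.07 − 1 = 4.07.

4.1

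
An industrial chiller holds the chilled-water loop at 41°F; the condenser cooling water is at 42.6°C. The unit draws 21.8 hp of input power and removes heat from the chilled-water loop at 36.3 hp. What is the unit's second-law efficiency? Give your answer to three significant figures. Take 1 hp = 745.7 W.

0.225

COP_actual = Q̇_C/Ẇ = 36.30/21.80 = 1.665.
In absolute terms T_C = 278.15 K and T_H = 315.75 K, so ΔT = 37.60 K.
COP_Carnot = T_C/ΔT = 278.15/37.60 = 7.398.
η_II = COP_actual/COP_Carnot = 1.665/7.398 = 0.2251.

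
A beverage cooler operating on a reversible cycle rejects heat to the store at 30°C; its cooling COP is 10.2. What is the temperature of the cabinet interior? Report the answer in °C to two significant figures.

For a Carnot refrigerator COP_R = T_C/(T_H − T_C), so T_C = COP·T_H/(1 + COP).
With T_H = 303.15 K, T_C = 10.2 × 303.15/11.20 = 276.08 K.
Converting, 276.08 K = 2.93°C.

2.9 °C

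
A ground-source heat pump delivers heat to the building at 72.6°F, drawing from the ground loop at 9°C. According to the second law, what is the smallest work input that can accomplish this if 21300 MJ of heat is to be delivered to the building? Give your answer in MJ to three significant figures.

In absolute terms T_C = 282.15 K and T_H = 295.71 K, so ΔT = 13.56 K.
The reversible limit is COP_HP = T_H/ΔT = 21.81, so W_min = Q_H/COP = Q_H·ΔT/T_H.
W_min = 21300 × 13.56/295.71 = 976.4 MJ.

976 MJ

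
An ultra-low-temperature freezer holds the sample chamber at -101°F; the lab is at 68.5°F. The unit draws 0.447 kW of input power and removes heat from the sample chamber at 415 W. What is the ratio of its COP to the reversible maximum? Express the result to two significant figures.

0.44

Converting, Q̇_C = 415.0 W = 0.4150 kW, so COP_actual = Q̇_C/Ẇ = 0.4150/0.4470 = 0.9284.
In absolute terms T_C = 199.26 K and T_H = 293.43 K, so ΔT = 94.17 K.
COP_Carnot = T_C/ΔT = 199.26/94.17 = 2.116.
η_II = COP_actual/COP_Carnot = 0.9284/2.116 = 0.4387.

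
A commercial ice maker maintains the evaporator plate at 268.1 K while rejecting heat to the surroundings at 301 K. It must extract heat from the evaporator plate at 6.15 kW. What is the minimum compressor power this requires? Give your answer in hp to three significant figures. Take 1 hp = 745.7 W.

1.01 hp

The reservoir spacing is ΔT = 301 − 268.1 = 32.90 K.
COP_Carnot = T_C/ΔT = 268.10/32.90 = 8.149.
Ẇ_min = Q̇/COP_Carnot = 6.150/8.149 = 0.7547 kW = 1.012 hp.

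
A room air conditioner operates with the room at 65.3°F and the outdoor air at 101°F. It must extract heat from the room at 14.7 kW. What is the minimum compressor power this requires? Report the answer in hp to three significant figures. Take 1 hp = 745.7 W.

In absolute terms T_C = 291.65 K and T_H = 311.48 K, so ΔT = 19.83 K.
COP_Carnot = T_C/ΔT = 291.65/19.83 = 14.71.
Ẇ_min = Q̇/COP_Carnot = 14.70/14.71 = 0.9997 kW = 1.341 hp.

1.34 hp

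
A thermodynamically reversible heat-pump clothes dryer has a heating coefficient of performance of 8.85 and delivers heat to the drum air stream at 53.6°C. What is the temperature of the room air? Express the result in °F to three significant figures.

COP_HP = T_H/(T_H − T_C) gives T_H − T_C = T_H/COP.
With T_H = 326.75 K, T_C = 326.75 × (1 − 1/8.85) = 289.83 K.
Converting, 289.83 K = 62.02°F.

62.0 °F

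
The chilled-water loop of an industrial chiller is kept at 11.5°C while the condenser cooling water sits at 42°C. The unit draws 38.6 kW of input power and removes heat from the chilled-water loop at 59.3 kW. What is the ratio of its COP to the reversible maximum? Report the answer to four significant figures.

0.1646

COP_actual = Q̇_C/Ẇ = 59.30/38.60 = 1.536.
In absolute terms T_C = 284.65 K and T_H = 315.15 K, so ΔT = 30.50 K.
COP_Carnot = T_C/ΔT = 284.65/30.50 = 9.333.
η_II = COP_actual/COP_Carnot = 1.536/9.333 = 0.1646.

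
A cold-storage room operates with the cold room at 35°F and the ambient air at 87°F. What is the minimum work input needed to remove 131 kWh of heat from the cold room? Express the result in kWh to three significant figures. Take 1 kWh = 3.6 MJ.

13.8 kWh

In absolute terms T_C = 274.82 K and T_H = 303.71 K, so ΔT = 28.89 K.
The reversible limit is COP_R = T_C/ΔT = 9.513, so W_min = Q_C/COP = Q_C·ΔT/T_C.
W_min = 131.0 × 28.89/274.82 = 13.77 kWh.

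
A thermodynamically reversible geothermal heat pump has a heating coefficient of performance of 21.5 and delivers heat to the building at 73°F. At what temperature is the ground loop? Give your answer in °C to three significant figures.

COP_HP = T_H/(T_H − T_C) gives T_H − T_C = T_H/COP.
With T_H = 295.93 K, T_C = 295.93 × (1 − 1/21.5) = 282.16 K.
Converting, 282.16 K = 9.01°C.

9.01 °C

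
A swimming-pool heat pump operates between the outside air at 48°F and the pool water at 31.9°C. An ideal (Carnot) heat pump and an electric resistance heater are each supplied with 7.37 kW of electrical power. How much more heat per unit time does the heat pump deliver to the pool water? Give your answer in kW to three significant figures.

90.3 kW

In absolute terms T_C = 282.04 K and T_H = 305.05 K, so ΔT = 23.01 K.
COP_Carnot = T_H/ΔT = 305.05/23.01 = 13.26.
The heat pump delivers Q̇_H = COP × Ẇ = 97.70 kW; the resistance heater delivers Ẇ = 7.370 kW.
Extra = (COP − 1)·Ẇ = 90.33 kW.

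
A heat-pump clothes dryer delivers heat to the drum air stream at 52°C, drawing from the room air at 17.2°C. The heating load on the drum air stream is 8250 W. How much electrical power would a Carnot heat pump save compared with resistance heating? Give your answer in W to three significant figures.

In absolute terms T_C = 290.35 K and T_H = 325.15 K, so ΔT = 34.80 K.
COP_Carnot = T_H/ΔT = 325.15/34.80 = 9.343.
Resistance heating needs Ẇ_res = Q̇_H = 8250 W; the reversible heat pump needs only Ẇ_hp = Q̇_H/COP = 883.0 W.
Saving = 8250 − 883.0 = 7367 W.

7370 W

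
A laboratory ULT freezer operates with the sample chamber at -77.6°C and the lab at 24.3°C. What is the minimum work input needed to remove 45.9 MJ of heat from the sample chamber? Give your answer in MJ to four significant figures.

23.92 MJ

In absolute terms T_C = 195.55 K and T_H = 297.45 K, so ΔT = 101.9 K.
The reversible limit is COP_R = T_C/ΔT = 1.919, so W_min = Q_C/COP = Q_C·ΔT/T_C.
W_min = 45.90 × 101.9/195.55 = 23.92 MJ.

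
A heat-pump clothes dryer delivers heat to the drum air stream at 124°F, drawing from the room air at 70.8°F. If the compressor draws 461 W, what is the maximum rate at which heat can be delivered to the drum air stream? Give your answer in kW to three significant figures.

5.06 kW

In absolute terms T_C = 294.71 K and T_H = 324.26 K, so ΔT = 29.56 K.
COP_Carnot = T_H/ΔT = 324.26/29.56 = 10.97.
Q̇_max = COP_Carnot × Ẇ = 10.97 × 461.0 W = 5058 W = 5.058 kW.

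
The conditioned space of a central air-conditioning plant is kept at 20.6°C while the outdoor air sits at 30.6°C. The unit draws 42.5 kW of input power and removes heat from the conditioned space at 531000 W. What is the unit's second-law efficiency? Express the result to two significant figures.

0.43

Converting, Q̇_C = 531000 W = 531.0 kW, so COP_actual = Q̇_C/Ẇ = 531.0/42.50 = 12.49.
In absolute terms T_C = 293.75 K and T_H = 303.75 K, so ΔT = 10.00 K.
COP_Carnot = T_C/ΔT = 293.75/10.00 = 29.38.
η_II = COP_actual/COP_Carnot = 12.49/29.38 = 0.4253.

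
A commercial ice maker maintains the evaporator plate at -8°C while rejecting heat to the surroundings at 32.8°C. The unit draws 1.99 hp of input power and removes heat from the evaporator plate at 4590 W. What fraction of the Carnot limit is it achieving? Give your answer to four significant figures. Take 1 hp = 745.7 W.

Converting, Q̇_C = 4590 W = 6.155 hp, so COP_actual = Q̇_C/Ẇ = 6.155/1.990 = 3.093.
In absolute terms T_C = 265.15 K and T_H = 305.95 K, so ΔT = 40.80 K.
COP_Carnot = T_C/ΔT = 265.15/40.80 = 6.499.
η_II = COP_actual/COP_Carnot = 3.093/6.499 = 0.4760.

0.4760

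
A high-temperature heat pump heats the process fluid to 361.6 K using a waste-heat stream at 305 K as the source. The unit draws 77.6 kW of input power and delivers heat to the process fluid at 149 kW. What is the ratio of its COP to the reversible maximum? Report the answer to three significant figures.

0.301

COP_actual = Q̇_H/Ẇ = 149.0/77.60 = 1.920.
The reservoir spacing is ΔT = 361.6 − 305 = 56.60 K.
COP_Carnot = T_H/ΔT = 361.60/56.60 = 6.389.
η_II = COP_actual/COP_Carnot = 1.920/6.389 = 0.3005.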